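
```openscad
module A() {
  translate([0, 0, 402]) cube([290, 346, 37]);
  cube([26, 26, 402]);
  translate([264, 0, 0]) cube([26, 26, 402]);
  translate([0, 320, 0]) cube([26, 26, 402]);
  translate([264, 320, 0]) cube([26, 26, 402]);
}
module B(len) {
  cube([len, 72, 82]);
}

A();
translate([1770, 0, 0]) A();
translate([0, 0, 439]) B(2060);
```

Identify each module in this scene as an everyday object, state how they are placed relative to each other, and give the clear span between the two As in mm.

Second stool starts at x = 1770; first ends at x = 290; clear span = 1770 − 290 = 1480 mm.

A is a stool. B is a beam. A beam spans the tops of two stools. The clear span between the two stools is 1480 mm.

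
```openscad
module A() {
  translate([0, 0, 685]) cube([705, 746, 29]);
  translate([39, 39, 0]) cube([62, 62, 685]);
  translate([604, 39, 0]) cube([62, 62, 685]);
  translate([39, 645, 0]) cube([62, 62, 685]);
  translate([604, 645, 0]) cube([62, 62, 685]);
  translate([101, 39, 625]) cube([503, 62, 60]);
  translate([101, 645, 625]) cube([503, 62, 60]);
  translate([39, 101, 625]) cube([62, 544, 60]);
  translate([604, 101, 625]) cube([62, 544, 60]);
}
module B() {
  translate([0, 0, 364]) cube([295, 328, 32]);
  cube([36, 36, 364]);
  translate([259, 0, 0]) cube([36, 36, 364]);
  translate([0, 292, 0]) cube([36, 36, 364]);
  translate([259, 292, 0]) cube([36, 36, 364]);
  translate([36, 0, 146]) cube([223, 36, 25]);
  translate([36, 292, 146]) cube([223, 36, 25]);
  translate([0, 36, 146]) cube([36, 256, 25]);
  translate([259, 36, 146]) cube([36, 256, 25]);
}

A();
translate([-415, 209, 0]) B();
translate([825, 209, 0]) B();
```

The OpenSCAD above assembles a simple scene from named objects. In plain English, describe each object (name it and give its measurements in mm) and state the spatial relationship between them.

A is a table: top 705 mm (x) × 746 mm (y), 29 mm thick, upper face at z = 714 mm, on four 62×62 mm square legs, each inset 39 mm from the nearest pair of top edges, running from z = 0 to the bottom of the top. Four apron rails, 62 mm thick and 60 mm tall, run between adjacent legs with their top edges flush with the underside of the top and their outer faces flush with the legs' outer faces.

B is a simple wooden stool: a rectangular seat 295 mm (x) by 328 mm (y), 32 mm thick, top face at z = 396 mm, on four square legs, each 36×36 mm in cross-section. The legs rest on z = 0, each flush with a corner of the seat. Four stretchers, 36 mm wide and 25 mm tall, connect adjacent legs with their undersides at z = 146 mm, each running between the inner faces of the legs it joins and aligned with the legs' outer faces on the other axis.

Two stools sit around the table at the −x, +x sides.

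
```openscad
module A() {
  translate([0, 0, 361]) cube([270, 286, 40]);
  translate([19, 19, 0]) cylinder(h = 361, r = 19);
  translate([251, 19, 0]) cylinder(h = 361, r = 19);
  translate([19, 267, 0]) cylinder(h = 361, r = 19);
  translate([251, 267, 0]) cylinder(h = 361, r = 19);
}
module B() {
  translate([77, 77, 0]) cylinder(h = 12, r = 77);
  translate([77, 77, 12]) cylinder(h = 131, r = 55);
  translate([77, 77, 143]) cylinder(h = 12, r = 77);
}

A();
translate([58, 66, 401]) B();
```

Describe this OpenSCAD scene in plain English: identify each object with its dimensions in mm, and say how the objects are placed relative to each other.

A is a four-legged stool. The seat is a 270×286×40 mm slab whose top surface is at z = 401 mm; four round legs, each 38 mm in diameter, run from the floor (z = 0) to the underside of the seat, each leg's axis is inset half a diameter from the nearest pair of seat edges (so the leg's bounding box is flush with the corner).

B is a spool: two coaxial disc flanges of radius 77 mm and thickness 12 mm, joined by a core cylinder of radius 55 mm and height 131 mm. The lower flange rests on z = 0 and the three cylinders share a vertical axis.

The spool is on top of the stool, centred.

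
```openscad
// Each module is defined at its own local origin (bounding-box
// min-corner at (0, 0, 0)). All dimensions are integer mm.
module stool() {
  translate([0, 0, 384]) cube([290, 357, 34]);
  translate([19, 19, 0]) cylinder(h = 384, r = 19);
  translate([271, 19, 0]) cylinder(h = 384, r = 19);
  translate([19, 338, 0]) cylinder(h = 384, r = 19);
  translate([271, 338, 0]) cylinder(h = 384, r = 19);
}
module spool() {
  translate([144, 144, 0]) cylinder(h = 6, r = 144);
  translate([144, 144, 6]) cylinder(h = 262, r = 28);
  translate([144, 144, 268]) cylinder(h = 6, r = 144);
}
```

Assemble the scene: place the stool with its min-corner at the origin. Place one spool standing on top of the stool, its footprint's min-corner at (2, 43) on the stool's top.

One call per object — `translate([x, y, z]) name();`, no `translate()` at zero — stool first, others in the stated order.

stool();
translate([2, 43, 418]) spool();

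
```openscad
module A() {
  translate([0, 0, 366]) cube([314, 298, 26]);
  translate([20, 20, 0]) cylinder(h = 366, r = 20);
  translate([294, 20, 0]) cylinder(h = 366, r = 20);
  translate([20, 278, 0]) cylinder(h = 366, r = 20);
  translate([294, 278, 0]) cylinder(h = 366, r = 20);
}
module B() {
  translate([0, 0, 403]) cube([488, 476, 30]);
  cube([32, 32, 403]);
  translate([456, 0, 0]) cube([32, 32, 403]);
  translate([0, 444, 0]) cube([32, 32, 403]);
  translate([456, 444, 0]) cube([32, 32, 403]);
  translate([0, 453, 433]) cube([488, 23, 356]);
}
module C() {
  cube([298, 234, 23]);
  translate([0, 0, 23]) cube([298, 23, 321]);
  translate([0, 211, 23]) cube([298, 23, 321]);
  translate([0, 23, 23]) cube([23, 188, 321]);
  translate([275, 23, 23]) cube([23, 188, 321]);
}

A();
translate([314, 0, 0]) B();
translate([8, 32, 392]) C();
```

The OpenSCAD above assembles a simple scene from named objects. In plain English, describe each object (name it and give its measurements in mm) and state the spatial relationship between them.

A is a simple wooden stool: a rectangular seat 314 mm (x) by 298 mm (y), 26 mm thick, top face at z = 392 mm, on four round legs, each 40 mm in diameter. The legs rest on z = 0, each leg's axis is inset half a diameter from the nearest pair of seat edges (so the leg's bounding box is flush with the corner).

B is a chair: 488×476 mm seat, 30 mm thick, top at z = 433 mm, on four 32 mm square corner legs flush with the seat edges. A 23 mm thick backrest slab spans the full seat width, extending 356 mm above the seat top, its back face flush with the seat's +y edge.

C is an open-topped rectangular box: outside dimensions 298×234×344 mm, with a uniform wall and base thickness of 23 mm. The base is a full 298×234 slab on the floor; four walls sit on top of the base. The front and back walls (the −y and +y sides) span the full width; the two side walls fit between them.

The chair is against the stool's +x side, with their −y faces flush. The open box is on top of the stool, centred.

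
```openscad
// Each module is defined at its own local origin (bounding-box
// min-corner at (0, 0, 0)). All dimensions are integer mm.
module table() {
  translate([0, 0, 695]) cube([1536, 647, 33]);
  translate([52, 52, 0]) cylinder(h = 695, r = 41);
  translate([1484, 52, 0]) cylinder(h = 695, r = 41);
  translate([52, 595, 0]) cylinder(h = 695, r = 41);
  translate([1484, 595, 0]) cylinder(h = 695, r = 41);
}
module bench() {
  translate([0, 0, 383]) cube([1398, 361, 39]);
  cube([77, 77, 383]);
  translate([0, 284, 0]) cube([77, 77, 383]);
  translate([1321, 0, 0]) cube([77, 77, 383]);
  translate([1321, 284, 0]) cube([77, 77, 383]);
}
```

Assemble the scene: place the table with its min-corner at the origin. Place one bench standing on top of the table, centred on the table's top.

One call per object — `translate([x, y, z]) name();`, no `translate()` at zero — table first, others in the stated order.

table();
translate([69, 143, 728]) bench();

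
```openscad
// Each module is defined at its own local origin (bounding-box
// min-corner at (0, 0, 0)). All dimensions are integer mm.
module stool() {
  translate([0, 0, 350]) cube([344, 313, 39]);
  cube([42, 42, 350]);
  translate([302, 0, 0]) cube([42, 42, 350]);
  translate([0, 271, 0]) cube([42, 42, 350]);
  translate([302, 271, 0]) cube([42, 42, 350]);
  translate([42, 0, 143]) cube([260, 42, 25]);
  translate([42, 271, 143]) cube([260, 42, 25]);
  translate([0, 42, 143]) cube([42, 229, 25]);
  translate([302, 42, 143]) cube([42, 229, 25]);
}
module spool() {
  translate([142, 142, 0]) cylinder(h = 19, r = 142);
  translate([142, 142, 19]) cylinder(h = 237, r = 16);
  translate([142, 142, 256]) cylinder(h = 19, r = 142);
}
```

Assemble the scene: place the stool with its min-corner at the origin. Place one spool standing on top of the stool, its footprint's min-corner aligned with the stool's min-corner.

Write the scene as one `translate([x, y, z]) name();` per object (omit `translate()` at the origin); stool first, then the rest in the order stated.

stool();
translate([0, 0, 389]) spool();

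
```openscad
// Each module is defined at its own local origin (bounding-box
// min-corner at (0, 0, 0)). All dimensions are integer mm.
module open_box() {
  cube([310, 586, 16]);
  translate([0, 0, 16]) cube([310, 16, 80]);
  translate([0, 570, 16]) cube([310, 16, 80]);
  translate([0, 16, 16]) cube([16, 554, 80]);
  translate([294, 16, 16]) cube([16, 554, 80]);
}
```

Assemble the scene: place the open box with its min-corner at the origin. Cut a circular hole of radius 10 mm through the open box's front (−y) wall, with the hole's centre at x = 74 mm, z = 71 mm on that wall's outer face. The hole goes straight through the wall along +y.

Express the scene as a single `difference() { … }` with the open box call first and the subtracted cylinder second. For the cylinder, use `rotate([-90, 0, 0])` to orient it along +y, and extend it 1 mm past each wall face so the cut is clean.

difference() {
  open_box();
  translate([74, -1, 71]) rotate([-90, 0, 0]) cylinder(h = 18, r = 10);
}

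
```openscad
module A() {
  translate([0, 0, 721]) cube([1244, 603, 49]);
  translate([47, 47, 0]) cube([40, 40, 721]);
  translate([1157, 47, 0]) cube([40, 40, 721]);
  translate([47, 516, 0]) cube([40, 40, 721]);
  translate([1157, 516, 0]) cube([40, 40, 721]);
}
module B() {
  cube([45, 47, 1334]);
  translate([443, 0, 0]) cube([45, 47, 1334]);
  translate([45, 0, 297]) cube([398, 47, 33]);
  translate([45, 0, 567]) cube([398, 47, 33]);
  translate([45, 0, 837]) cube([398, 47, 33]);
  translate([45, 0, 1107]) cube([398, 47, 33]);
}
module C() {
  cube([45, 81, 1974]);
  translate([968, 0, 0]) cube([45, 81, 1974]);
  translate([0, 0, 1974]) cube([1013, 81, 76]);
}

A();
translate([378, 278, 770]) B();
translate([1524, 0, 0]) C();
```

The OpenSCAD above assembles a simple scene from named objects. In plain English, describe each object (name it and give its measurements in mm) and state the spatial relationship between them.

A is a table: top 1244 mm (x) × 603 mm (y), 49 mm thick, upper face at z = 770 mm, on four 40×40 mm square legs, each inset 47 mm from the nearest pair of top edges, running from z = 0 to the bottom of the top.

B is a straight ladder. Two 45×47 mm vertical rails, 1334 mm tall, stand 488 mm apart (outside-to-outside) with their front faces coplanar on the −y side. 4 rungs, each 47 mm deep and 33 mm tall, span between the inner faces of the rails, front faces flush with the rails. The lowest rung's underside is at z = 297 mm and rungs are spaced 270 mm apart (underside to underside).

C is a door frame. The clear opening is 923 mm wide and 1974 mm high. Two 45 mm wide jambs, 81 mm deep, stand either side of the opening from the floor to the top of the opening. A 76 mm thick head sits across the top of both jambs, spanning the full outside width of the frame.

The ladder is on top of the table, centred. The door frame is on the floor beside the table on its +x side.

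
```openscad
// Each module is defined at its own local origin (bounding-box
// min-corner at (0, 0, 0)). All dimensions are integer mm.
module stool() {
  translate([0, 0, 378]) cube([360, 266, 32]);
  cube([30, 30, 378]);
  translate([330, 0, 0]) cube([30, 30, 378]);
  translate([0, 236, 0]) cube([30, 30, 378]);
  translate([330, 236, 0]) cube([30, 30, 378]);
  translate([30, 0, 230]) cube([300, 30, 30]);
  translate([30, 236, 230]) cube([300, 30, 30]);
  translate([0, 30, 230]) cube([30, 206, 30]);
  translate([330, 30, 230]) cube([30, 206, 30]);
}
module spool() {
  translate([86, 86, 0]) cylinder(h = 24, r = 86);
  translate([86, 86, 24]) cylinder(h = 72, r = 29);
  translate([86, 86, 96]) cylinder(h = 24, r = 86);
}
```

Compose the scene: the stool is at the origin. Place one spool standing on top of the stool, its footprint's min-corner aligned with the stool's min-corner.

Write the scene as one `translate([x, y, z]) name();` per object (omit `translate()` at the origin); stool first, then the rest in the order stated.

stool();
translate([0, 0, 410]) spool();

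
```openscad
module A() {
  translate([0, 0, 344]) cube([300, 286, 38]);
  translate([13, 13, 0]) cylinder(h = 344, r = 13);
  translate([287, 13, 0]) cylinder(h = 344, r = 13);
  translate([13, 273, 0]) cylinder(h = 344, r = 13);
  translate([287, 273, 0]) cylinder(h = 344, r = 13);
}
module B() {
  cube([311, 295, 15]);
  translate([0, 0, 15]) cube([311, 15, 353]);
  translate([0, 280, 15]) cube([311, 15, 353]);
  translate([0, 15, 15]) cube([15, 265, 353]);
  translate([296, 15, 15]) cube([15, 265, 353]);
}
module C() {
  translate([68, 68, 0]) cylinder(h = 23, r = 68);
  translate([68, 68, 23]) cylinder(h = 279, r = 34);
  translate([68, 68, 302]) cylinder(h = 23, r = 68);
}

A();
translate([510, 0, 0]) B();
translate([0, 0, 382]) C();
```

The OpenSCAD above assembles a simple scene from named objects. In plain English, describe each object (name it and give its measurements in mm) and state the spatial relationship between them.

A is a four-legged stool. The seat is 300×286 mm, 38 mm thick, top at z = 382 mm. It stands on four round legs, each 26 mm in diameter, from z = 0 to the seat underside, each leg's axis is inset half a diameter from the nearest pair of seat edges (so the leg's bounding box is flush with the corner).

B is an open storage box with external size 311×295×368 mm and wall thickness 15 mm (the base is also 15 mm thick). The base covers the whole footprint; the four walls stand on the base, with the y-facing walls full-width and the x-facing walls fitting between their inner faces.

C is a spool: two coaxial disc flanges of radius 68 mm and thickness 23 mm, joined by a core cylinder of radius 34 mm and height 279 mm. The lower flange rests on z = 0 and the three cylinders share a vertical axis.

The open box is on the floor beside the stool on its +x side. The spool is on top of the stool.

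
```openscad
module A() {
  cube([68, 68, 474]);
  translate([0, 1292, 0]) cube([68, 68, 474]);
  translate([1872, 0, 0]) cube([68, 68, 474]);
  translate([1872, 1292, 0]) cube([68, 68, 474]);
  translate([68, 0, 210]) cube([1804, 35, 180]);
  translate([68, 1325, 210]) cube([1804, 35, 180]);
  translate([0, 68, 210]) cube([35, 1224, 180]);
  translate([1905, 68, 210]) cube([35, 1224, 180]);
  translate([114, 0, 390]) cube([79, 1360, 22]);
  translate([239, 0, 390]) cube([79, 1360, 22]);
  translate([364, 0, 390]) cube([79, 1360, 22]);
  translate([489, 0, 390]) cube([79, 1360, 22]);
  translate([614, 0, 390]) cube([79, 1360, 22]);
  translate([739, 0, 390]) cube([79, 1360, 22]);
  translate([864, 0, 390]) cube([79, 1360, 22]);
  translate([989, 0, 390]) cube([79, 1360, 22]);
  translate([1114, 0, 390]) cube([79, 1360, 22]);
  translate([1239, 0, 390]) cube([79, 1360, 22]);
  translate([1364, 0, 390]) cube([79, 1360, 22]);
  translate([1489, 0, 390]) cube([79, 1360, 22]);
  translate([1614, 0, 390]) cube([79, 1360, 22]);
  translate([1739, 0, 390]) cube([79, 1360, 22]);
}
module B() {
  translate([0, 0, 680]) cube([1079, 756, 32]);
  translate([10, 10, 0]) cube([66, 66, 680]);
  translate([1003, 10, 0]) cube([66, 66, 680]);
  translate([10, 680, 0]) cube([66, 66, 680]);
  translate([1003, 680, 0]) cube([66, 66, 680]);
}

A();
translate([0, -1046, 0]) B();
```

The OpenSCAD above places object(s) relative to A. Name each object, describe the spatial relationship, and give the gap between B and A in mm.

The table's nearest face is 290 mm from the bed frame's −y face.

A is a bed frame. B is a table. The table is on the floor beside the bed frame on its −y side. The gap between the table and the bed frame is 290 mm.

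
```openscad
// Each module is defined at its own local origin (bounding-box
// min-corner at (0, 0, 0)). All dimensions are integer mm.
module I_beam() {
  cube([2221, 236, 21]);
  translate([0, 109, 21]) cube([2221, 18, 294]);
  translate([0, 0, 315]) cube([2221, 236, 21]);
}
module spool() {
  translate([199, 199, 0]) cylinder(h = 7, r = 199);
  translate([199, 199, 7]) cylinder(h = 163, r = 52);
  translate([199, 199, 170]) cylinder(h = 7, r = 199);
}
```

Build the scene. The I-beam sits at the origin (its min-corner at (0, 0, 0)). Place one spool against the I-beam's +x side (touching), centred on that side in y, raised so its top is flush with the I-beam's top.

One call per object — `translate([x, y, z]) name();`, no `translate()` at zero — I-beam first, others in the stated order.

I_beam();
translate([2221, -81, 159]) spool();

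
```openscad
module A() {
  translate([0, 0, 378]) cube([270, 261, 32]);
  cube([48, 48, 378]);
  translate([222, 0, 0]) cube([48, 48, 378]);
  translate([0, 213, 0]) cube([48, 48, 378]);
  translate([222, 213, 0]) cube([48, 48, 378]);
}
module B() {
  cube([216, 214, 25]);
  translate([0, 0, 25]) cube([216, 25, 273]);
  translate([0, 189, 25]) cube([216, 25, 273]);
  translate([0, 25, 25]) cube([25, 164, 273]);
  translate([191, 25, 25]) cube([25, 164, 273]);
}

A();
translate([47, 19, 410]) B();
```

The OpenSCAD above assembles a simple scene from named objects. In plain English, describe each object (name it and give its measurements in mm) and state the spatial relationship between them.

A is a simple wooden stool: a rectangular seat 270 mm (x) by 261 mm (y), 32 mm thick, top face at z = 410 mm, on four square legs, each 48×48 mm in cross-section. The legs rest on z = 0, each flush with a corner of the seat.

B is an open storage box with external size 216×214×298 mm and wall thickness 25 mm (the base is also 25 mm thick). The base covers the whole footprint; the four walls stand on the base, with the y-facing walls full-width and the x-facing walls fitting between their inner faces.

The open box is on top of the stool.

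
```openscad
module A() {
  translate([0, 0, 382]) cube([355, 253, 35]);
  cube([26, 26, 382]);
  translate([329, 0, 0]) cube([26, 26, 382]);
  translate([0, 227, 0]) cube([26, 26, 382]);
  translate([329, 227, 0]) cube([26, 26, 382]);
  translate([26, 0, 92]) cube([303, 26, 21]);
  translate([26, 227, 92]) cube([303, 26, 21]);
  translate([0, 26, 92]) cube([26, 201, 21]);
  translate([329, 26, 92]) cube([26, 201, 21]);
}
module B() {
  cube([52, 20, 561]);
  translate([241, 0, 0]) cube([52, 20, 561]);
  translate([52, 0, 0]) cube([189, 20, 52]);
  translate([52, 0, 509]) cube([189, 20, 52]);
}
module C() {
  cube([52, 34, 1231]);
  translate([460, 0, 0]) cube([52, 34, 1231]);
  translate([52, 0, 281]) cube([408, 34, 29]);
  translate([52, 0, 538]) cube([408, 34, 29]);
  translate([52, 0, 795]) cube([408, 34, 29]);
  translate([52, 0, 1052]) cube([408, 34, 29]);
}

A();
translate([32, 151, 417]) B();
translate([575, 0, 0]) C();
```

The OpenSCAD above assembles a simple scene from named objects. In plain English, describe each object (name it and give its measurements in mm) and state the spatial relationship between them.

A is a four-legged stool. The seat is 355×253 mm, 35 mm thick, top at z = 417 mm. It stands on four square legs, each 26×26 mm in cross-section, from z = 0 to the seat underside, each flush with a corner of the seat. Four stretchers, 26 mm wide and 21 mm tall, connect adjacent legs with their undersides at z = 92 mm, each running between the inner faces of the legs it joins and aligned with the legs' outer faces on the other axis.

B is a rectangular picture frame lying in the x–z plane (depth along y). The opening is 189 mm wide (x) by 457 mm tall (z), surrounded by a border 52 mm wide on all four sides. The frame is 20 mm deep and is made of two full-height vertical stiles with two horizontal rails fitted between them.

C is a straight ladder. Two 52×34 mm vertical rails, 1231 mm tall, stand 512 mm apart (outside-to-outside) with their front faces coplanar on the −y side. 4 rungs, each 34 mm deep and 29 mm tall, span between the inner faces of the rails, front faces flush with the rails. The lowest rung's underside is at z = 281 mm and rungs are spaced 257 mm apart (underside to underside).

The picture frame is on top of the stool. The ladder is on the floor beside the stool on its +x side.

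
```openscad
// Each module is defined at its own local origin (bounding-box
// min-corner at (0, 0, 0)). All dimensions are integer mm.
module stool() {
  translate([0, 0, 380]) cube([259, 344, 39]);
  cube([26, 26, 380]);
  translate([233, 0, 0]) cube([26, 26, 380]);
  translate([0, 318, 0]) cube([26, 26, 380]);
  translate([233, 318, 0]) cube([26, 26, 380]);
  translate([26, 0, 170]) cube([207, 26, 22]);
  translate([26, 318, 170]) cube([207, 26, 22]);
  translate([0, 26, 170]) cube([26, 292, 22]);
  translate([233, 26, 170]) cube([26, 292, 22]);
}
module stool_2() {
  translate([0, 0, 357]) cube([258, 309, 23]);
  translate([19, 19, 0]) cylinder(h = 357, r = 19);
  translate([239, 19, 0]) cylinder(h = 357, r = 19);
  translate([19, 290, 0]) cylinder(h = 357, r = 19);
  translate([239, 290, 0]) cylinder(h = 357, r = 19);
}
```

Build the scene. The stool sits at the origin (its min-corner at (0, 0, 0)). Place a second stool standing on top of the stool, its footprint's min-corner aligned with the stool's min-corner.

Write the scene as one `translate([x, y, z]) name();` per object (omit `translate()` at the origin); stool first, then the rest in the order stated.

stool();
translate([0, 0, 419]) stool_2();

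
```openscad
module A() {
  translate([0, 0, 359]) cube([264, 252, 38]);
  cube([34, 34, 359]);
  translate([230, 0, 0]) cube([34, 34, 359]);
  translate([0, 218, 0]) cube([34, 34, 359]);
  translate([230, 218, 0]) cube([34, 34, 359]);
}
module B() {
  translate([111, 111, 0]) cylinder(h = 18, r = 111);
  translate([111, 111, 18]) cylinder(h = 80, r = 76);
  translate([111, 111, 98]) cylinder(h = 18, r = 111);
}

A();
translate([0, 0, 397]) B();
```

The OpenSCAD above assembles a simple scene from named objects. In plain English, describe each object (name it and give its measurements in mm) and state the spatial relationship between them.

A is a four-legged stool. The seat is 264×252 mm, 38 mm thick, top at z = 397 mm. It stands on four square legs, each 34×34 mm in cross-section, from z = 0 to the seat underside, each flush with a corner of the seat.

B is a spool: two coaxial disc flanges of radius 111 mm and thickness 18 mm, joined by a core cylinder of radius 76 mm and height 80 mm. The lower flange rests on z = 0 and the three cylinders share a vertical axis.

The spool is on top of the stool.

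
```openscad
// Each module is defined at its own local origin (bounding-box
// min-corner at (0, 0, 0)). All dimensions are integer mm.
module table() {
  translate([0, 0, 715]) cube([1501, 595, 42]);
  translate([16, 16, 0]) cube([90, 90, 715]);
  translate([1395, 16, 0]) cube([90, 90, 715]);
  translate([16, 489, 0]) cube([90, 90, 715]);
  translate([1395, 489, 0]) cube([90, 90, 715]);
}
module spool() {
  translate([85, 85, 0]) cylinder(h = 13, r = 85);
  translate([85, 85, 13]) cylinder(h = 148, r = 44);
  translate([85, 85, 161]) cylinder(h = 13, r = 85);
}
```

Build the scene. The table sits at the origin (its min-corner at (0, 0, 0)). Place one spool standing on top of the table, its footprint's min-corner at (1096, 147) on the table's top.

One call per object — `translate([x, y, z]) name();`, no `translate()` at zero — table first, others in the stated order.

table();
translate([1096, 147, 757]) spool();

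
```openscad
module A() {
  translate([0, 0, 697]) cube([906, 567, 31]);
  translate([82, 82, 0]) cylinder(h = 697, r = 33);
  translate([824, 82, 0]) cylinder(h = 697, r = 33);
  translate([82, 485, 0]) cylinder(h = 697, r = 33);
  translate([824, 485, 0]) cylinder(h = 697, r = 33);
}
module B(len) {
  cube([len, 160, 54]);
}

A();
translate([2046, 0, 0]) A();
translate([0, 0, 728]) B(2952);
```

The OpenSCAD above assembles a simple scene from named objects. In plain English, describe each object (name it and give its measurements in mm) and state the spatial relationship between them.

A is a table: top 906 mm (x) × 567 mm (y), 31 mm thick, upper face at z = 728 mm, on four round legs of 66 mm diameter, each leg's bounding box inset 49 mm from the nearest pair of top edges, running from z = 0 to the bottom of the top.

B is a rectangular beam 2952 mm long (x), 160 mm deep (y), 54 mm thick (z).

The beam spans the tops of two tables placed 1140 mm apart, resting at z = 728 mm.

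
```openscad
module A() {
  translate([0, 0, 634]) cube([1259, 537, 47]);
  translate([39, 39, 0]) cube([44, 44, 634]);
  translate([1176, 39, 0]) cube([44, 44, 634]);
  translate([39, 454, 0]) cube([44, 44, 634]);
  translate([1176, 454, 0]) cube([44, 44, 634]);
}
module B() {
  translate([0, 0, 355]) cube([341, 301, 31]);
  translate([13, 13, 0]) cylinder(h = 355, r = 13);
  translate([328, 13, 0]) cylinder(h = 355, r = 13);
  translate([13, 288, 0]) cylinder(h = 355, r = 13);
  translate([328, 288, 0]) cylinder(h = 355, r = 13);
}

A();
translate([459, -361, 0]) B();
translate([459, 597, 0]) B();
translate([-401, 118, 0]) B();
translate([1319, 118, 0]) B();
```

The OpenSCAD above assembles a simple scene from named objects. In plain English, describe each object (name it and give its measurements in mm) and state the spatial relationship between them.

A is a table with a 1259×537 mm rectangular top, 47 mm thick, top surface at z = 681 mm, supported by four 44×44 mm square legs, each inset 39 mm from the nearest pair of top edges, running from the floor.

B is a four-legged stool. The seat is a 341×301×31 mm slab whose top surface is at z = 386 mm; four round legs, each 26 mm in diameter, run from the floor (z = 0) to the underside of the seat, each leg's axis is inset half a diameter from the nearest pair of seat edges (so the leg's bounding box is flush with the corner).

Four stools sit around the table at the −y, +y, −x, +x sides.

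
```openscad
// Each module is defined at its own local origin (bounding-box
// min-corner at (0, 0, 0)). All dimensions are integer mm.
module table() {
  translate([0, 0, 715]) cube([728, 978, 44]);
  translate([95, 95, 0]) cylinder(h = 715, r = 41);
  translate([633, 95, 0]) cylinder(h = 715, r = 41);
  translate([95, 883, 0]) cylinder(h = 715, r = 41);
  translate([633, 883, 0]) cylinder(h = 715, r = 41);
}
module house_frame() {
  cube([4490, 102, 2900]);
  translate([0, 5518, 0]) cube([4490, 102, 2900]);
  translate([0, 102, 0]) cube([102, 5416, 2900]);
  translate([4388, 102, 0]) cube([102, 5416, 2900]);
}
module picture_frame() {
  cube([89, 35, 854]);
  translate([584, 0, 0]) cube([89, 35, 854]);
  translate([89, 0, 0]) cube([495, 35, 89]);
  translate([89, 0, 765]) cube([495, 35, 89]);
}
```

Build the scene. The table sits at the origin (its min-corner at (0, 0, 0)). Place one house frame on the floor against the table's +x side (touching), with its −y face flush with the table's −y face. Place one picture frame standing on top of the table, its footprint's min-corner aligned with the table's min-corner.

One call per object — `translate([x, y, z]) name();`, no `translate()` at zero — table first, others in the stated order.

table();
translate([728, 0, 0]) house_frame();
translate([0, 0, 759]) picture_frame();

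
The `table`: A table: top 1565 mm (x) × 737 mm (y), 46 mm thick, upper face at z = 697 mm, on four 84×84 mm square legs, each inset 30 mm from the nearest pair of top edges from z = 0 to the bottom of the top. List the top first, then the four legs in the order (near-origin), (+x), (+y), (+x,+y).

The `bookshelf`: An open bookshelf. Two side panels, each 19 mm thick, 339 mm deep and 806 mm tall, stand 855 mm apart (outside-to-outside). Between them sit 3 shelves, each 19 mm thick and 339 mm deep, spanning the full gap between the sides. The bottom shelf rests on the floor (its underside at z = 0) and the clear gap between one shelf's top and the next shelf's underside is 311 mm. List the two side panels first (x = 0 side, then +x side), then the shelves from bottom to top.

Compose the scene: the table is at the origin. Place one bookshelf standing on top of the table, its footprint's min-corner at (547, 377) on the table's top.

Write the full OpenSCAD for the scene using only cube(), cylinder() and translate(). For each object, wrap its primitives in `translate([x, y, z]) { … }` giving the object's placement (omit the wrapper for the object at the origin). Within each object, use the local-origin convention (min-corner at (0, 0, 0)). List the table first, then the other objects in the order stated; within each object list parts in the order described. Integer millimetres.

translate([0, 0, 651]) cube([1565, 737, 46]);
translate([30, 30, 0]) cube([84, 84, 651]);
translate([1451, 30, 0]) cube([84, 84, 651]);
translate([30, 623, 0]) cube([84, 84, 651]);
translate([1451, 623, 0]) cube([84, 84, 651]);
translate([547, 377, 697]) {
  cube([19, 339, 806]);
  translate([836, 0, 0]) cube([19, 339, 806]);
  translate([19, 0, 0]) cube([817, 339, 19]);
  translate([19, 0, 330]) cube([817, 339, 19]);
  translate([19, 0, 660]) cube([817, 339, 19]);
}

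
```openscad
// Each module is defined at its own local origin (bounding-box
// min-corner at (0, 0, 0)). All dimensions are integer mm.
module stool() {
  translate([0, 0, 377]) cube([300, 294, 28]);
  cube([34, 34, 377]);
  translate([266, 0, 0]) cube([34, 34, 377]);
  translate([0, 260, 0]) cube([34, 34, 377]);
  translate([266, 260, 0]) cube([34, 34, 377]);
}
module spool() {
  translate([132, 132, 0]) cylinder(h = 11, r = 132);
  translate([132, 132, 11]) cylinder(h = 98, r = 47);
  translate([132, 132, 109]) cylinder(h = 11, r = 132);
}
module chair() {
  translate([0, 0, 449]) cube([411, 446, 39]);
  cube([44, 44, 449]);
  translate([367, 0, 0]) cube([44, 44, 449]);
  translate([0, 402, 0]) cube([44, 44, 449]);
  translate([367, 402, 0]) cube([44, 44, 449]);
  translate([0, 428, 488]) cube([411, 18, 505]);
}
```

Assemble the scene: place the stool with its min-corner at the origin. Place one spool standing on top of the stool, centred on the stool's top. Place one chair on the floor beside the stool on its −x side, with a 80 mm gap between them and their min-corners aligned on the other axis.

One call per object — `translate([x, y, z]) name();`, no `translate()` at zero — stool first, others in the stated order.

stool();
translate([18, 15, 405]) spool();
translate([-491, 0, 0]) chair();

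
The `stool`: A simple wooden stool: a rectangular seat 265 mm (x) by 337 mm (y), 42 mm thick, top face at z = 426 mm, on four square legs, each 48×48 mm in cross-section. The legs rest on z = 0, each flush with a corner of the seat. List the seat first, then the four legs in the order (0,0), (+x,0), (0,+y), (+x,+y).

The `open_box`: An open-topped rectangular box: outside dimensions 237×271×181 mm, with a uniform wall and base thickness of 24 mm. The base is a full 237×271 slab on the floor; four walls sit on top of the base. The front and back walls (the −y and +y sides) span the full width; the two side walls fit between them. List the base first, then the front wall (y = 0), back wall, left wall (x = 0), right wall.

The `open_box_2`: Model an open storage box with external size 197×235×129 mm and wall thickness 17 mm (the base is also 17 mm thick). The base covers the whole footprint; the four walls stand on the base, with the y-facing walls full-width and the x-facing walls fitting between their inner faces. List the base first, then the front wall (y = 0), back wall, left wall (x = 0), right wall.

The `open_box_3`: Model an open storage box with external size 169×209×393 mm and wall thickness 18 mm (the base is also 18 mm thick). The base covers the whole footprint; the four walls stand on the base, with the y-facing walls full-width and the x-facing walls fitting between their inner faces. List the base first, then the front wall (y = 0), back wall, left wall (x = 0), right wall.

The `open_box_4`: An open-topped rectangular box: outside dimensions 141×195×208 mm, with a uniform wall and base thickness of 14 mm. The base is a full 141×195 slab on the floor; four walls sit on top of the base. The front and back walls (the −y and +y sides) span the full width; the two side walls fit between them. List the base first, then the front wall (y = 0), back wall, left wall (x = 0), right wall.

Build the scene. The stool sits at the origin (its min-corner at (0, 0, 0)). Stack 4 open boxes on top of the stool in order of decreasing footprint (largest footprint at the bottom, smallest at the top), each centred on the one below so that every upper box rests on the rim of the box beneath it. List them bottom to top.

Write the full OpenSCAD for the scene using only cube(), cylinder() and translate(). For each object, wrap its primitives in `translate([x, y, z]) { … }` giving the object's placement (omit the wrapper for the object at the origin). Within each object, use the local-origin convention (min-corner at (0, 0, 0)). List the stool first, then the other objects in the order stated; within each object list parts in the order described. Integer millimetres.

translate([0, 0, 384]) cube([265, 337, 42]);
cube([48, 48, 384]);
translate([217, 0, 0]) cube([48, 48, 384]);
translate([0, 289, 0]) cube([48, 48, 384]);
translate([217, 289, 0]) cube([48, 48, 384]);
translate([14, 33, 426]) {
  cube([237, 271, 24]);
  translate([0, 0, 24]) cube([237, 24, 157]);
  translate([0, 247, 24]) cube([237, 24, 157]);
  translate([0, 24, 24]) cube([24, 223, 157]);
  translate([213, 24, 24]) cube([24, 223, 157]);
}
translate([34, 51, 607]) {
  cube([197, 235, 17]);
  translate([0, 0, 17]) cube([197, 17, 112]);
  translate([0, 218, 17]) cube([197, 17, 112]);
  translate([0, 17, 17]) cube([17, 201, 112]);
  translate([180, 17, 17]) cube([17, 201, 112]);
}
translate([48, 64, 736]) {
  cube([169, 209, 18]);
  translate([0, 0, 18]) cube([169, 18, 375]);
  translate([0, 191, 18]) cube([169, 18, 375]);
  translate([0, 18, 18]) cube([18, 173, 375]);
  translate([151, 18, 18]) cube([18, 173, 375]);
}
translate([62, 71, 1129]) {
  cube([141, 195, 14]);
  translate([0, 0, 14]) cube([141, 14, 194]);
  translate([0, 181, 14]) cube([141, 14, 194]);
  translate([0, 14, 14]) cube([14, 167, 194]);
  translate([127, 14, 14]) cube([14, 167, 194]);
}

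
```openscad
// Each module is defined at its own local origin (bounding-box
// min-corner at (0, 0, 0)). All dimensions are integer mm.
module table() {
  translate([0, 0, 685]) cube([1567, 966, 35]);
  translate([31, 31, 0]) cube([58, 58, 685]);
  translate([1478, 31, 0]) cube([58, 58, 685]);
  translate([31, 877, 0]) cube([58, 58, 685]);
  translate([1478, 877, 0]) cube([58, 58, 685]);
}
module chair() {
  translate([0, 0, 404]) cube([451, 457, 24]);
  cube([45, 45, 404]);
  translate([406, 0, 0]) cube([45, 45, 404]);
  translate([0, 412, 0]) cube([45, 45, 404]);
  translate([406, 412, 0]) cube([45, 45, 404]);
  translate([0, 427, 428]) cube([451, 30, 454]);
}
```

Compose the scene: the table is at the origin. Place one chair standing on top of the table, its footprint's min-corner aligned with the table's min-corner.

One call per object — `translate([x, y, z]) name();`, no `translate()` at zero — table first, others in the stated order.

table();
translate([0, 0, 720]) chair();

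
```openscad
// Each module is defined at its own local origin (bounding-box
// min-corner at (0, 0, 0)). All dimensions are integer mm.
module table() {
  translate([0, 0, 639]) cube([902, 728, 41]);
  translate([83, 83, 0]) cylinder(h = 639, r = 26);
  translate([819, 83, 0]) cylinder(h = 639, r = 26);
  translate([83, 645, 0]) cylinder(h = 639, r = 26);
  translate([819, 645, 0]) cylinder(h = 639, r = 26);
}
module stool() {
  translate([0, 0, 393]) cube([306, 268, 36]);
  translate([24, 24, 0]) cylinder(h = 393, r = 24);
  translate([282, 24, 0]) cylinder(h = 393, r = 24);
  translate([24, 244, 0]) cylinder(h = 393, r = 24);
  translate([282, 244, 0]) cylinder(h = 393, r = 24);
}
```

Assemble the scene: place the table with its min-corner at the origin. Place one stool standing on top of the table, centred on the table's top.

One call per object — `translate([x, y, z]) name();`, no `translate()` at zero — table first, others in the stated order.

table();
translate([298, 230, 680]) stool();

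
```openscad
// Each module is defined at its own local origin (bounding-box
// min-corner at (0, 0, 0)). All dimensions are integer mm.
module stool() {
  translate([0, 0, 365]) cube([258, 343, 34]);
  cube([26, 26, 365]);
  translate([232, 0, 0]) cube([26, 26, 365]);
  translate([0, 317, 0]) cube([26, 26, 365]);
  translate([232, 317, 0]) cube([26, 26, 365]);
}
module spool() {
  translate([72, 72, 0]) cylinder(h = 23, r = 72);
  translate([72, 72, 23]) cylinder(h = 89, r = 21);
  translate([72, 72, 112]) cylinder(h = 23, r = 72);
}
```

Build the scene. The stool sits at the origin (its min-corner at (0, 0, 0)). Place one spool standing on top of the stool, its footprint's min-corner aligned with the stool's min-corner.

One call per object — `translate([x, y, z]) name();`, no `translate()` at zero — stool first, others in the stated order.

stool();
translate([0, 0, 399]) spool();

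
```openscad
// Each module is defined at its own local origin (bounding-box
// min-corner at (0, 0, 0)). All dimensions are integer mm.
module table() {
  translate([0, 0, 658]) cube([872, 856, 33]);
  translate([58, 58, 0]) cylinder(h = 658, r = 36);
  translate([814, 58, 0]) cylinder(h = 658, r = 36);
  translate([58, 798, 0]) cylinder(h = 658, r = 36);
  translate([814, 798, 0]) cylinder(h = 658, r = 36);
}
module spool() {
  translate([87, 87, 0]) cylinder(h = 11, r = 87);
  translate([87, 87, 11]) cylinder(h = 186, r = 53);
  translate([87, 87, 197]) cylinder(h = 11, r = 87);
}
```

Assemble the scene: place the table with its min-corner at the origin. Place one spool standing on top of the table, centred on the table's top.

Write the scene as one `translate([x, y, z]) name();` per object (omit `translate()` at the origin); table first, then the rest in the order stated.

table();
translate([349, 341, 691]) spool();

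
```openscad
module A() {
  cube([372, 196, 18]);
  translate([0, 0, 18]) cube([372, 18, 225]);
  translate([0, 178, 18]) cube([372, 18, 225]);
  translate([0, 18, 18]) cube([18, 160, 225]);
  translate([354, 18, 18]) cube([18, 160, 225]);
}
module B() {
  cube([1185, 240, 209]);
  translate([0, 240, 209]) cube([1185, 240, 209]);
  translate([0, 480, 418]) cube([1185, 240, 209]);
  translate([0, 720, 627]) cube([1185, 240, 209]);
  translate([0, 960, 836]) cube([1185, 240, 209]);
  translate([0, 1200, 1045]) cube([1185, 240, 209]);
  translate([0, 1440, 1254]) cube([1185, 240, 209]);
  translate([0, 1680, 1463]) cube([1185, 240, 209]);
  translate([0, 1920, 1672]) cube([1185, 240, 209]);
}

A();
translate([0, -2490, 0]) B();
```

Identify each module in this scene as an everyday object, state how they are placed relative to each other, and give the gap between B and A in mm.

The staircase's nearest face is 330 mm from the open box's −y face.

A is an open box. B is a staircase. The staircase is on the floor beside the open box on its −y side. The gap between the staircase and the open box is 330 mm.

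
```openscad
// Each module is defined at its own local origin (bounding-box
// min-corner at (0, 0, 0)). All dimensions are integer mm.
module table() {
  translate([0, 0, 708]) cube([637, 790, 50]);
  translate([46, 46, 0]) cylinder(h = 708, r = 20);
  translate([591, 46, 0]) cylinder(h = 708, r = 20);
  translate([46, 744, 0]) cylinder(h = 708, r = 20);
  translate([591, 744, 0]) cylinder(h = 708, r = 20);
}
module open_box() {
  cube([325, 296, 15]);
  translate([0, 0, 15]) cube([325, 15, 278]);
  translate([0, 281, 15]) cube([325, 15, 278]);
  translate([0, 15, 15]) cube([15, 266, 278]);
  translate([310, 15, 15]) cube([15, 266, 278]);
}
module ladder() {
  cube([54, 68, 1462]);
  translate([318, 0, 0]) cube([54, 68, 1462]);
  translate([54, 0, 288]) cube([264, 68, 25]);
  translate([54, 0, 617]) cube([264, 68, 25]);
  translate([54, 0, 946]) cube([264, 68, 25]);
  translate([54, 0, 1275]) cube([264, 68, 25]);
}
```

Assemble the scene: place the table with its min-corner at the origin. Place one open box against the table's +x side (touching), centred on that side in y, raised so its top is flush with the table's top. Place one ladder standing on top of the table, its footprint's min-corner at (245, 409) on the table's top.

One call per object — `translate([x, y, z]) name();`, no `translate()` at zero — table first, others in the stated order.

table();
translate([637, 247, 465]) open_box();
translate([245, 409, 758]) ladder();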